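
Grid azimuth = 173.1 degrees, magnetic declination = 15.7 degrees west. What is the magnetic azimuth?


magnetic azimuth = grid azimuth - declination (east +ve)
mag_az = 173.1 - -15.7 = 188.8 degrees

188.8 degrees


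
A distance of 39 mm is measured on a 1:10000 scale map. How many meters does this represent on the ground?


ground = 39 mm * 10000 / 1000 = 390.0 m

390.0 m


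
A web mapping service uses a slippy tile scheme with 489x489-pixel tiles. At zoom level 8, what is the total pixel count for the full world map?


tiles per axis = 2^8 = 256
total tiles = 256^2 = 65536
pixels per axis = 256 * 489 = 125184
total pixels = 125184^2 = 15671033856

15671033856 pixels


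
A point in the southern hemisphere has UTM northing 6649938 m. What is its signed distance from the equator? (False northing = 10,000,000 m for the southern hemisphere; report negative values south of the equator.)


For southern: actual = 6649938 - 10000000 = -3350062 m

-3350062 m


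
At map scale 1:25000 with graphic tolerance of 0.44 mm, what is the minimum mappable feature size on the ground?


ground = 0.44 mm * 25000 / 1000 = 11.0 m

11.0 m


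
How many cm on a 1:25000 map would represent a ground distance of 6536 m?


map_cm = 6536 * 100 / 25000 = 26.144 cm ≈ 26.14 cm

26.14 cm


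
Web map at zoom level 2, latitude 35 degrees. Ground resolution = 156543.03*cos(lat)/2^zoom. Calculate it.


res = 156543.03 * cos(35) / 2^2 = 156543.03 * 0.81915204 / 4 = 32058.14 m/pixel

32058.14 m/pixel


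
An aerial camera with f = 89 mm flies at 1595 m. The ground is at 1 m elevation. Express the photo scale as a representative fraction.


scale = f / (H - h) = 89 mm / 1594 m = 89 / 1594000 = 1:17910

1:17910


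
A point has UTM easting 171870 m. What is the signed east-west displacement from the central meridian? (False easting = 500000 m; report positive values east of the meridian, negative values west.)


displacement = 171870 - 500000 = -328130 m

-328130 m


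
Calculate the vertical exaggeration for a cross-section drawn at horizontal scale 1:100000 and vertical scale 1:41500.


VE = horizontal_scale / vertical_scale = 100000 / 41500 ≈ 2.4

2.4x


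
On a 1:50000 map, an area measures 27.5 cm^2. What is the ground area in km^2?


ground_area = 27.5 * (50000/100)^2 = 6875000.0 m^2 = 6.875 km^2

6.875 km^2


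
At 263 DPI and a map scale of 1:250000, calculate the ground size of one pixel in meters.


pixel_cm = 2.54 / 263 ≈ 0.009658 cm
ground = pixel_cm * 250000 / 100 = 2.54 * 250000 / (263 * 100) = 635000 / 26300 ≈ 24.14 m

24.14 m


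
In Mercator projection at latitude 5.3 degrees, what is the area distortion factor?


area_distortion = 1/cos^2(5.3) = 1.009

1.009


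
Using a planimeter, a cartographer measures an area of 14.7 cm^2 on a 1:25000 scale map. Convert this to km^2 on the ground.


ground_area = 14.7 * (25000/100)^2 = 918750.0 m^2 = 0.91875 km^2 ≈ 0.919 km^2

0.919 km^2


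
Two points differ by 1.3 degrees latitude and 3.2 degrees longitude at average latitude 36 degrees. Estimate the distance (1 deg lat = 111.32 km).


dlat_km = 1.3 * 111.32 = 144.716
dlon_km = 3.2 * 111.32 * cos(36) ≈ 288.191
dist = sqrt(144.716^2 + 288.191^2) ≈ 322.5 km

322.5 km


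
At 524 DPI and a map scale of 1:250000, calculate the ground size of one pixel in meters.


pixel_cm = 2.54 / 524 ≈ 0.004847 cm
ground = pixel_cm * 250000 / 100 = 2.54 * 250000 / (524 * 100) = 635000 / 52400 ≈ 12.12 m

12.12 m


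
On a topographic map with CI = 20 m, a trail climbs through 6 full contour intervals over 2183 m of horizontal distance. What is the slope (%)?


elevation change = 6 * 20 = 120 m
slope = 120 / 2183 * 100 = 5.5%

5.5%


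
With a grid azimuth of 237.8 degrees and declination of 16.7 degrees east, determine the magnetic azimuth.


magnetic azimuth = grid azimuth - declination (east +ve)
mag_az = 237.8 - 16.7 = 221.1 degrees

221.1 degrees


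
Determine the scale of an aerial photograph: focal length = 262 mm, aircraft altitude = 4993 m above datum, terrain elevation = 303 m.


scale = f / (H - h) = 262 mm / 4690 m = 262 / 4690000 = 1:17901

1:17901


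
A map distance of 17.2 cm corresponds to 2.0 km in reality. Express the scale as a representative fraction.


ground = 2.0 km = 200000 cm; RF denominator = ground / map = 200000 / 17.2 ≈ 11628; RF = 1:11628

1:11628


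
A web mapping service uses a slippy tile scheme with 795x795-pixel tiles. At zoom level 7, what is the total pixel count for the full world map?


tiles per axis = 2^7 = 128
total tiles = 128^2 = 16384
pixels per axis = 128 * 795 = 101760
total pixels = 101760^2 = 10355097600

10355097600 pixels


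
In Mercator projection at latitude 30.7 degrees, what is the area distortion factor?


area_distortion = 1/cos^2(30.7) = 1.353

1.353


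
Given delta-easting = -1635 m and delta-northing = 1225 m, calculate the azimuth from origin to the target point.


az = atan2(-1635, 1225) = -53.2 deg
adjusted to 0-360: 306.8 degrees

306.8 degrees


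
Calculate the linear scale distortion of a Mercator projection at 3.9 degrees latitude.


SF = 1 / cos(3.9) = 1 / 0.997684 = 1.002

1.002


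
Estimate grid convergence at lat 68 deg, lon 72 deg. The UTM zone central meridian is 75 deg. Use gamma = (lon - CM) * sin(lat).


gamma = (72 - 75) * sin(68) = -3 * 0.927184 = -2.782 degrees

-2.782 degrees


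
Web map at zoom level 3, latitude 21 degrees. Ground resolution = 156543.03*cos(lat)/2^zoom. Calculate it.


res = 156543.03 * cos(21) / 2^3 = 156543.03 * 0.93358043 / 8 = 18268.19 m/pixel

18268.19 m/pixel


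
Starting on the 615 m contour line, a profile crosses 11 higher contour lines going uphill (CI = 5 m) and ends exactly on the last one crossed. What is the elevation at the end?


elevation = 615 + 11 * 5 = 670 m

670 m


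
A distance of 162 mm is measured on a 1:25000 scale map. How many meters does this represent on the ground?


ground = 162 mm * 25000 / 1000 = 4050.0 m

4050.0 m


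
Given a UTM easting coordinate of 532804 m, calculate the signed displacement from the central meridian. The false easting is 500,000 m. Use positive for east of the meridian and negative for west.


displacement = 532804 - 500000 = 32804 m

32804 m


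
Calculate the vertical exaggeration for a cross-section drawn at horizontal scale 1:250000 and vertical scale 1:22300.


VE = horizontal_scale / vertical_scale = 250000 / 22300 ≈ 11.2

11.2x


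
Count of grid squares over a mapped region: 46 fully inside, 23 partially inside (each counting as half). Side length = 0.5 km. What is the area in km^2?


effective squares = 46 + 23 * 0.5 = 57.5
area = 57.5 * 0.25 = 14.375 km^2

14.375 km^2


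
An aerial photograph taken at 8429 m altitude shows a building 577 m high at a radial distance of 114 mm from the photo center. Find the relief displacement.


d = h * r / H = 577 * 114 / 8429 = 7.8 mm

7.8 mm


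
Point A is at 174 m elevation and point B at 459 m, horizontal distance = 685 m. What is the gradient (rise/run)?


gradient = (459 - 174) / 685 = 285 / 685 = 0.4161

0.4161


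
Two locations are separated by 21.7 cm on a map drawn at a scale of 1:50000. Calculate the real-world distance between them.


ground = 21.7 cm * 50000 / 100 = 10850.0 m = 10.85 km

10.85 km


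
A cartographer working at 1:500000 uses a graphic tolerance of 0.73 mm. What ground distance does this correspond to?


ground = 0.73 mm * 500000 / 1000 = 365.0 m

365.0 m


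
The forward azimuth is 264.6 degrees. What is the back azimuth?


back azimuth = (264.6 + 180) mod 360 = 84.6 degrees

84.6 degrees


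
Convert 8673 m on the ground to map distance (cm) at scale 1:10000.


map_cm = 8673 * 100 / 10000 = 86.73 cm

86.73 cm


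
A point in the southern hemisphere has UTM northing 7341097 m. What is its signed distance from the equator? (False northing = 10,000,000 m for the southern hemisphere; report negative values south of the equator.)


For southern: actual = 7341097 - 10000000 = -2658903 m

-2658903 m


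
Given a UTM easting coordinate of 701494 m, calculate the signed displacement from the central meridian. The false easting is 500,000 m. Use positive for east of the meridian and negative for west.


displacement = 701494 - 500000 = 201494 m

201494 m


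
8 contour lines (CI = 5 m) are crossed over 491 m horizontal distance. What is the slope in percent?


elevation change = 8 * 5 = 40 m
slope = 40 / 491 * 100 = 8.1%

8.1%


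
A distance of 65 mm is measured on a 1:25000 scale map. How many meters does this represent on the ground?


ground = 65 mm * 25000 / 1000 = 1625.0 m

1625.0 m


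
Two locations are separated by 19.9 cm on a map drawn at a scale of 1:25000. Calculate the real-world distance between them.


ground = 19.9 cm * 25000 / 100 = 4975.0 m = 4.975 km

4.975 km


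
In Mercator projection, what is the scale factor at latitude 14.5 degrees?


SF = 1 / cos(14.5) = 1 / 0.968148 = 1.033

1.033


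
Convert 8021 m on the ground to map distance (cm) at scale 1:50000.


map_cm = 8021 * 100 / 50000 = 16.042 cm ≈ 16.04 cm

16.04 cm


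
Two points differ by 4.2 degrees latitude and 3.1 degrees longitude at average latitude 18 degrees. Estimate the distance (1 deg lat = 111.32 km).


dlat_km = 4.2 * 111.32 = 467.544
dlon_km = 3.1 * 111.32 * cos(18) ≈ 328.202
dist = sqrt(467.544^2 + 328.202^2) ≈ 571.2 km

571.2 km


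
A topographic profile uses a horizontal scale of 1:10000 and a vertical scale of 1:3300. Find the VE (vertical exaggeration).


VE = horizontal_scale / vertical_scale = 10000 / 3300 ≈ 3.0

3.0x


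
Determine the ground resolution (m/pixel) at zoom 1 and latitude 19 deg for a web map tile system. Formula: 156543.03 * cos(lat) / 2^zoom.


res = 156543.03 * cos(19) / 2^1 = 156543.03 * 0.94551858 / 2 = 74007.17 m/pixel

74007.17 m/pixel


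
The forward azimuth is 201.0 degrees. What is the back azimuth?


back azimuth = (201.0 + 180) mod 360 = 21.0 degrees

21.0 degrees


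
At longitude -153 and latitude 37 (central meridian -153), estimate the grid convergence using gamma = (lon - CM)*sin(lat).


gamma = (-153 - -153) * sin(37) = 0 * 0.601815 = 0.0 degrees

0.0 degrees


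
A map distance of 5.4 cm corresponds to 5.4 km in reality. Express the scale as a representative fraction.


ground = 5.4 km = 540000 cm; RF denominator = ground / map = 540000 / 5.4 = 100000; RF = 1:100000

1:100000


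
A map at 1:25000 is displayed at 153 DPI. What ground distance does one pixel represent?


pixel_cm = 2.54 / 153 ≈ 0.016601 cm
ground = pixel_cm * 25000 / 100 = 2.54 * 25000 / (153 * 100) = 63500 / 15300 ≈ 4.15 m

4.15 m


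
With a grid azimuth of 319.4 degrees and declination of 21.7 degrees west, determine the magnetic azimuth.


magnetic azimuth = grid azimuth - declination (east +ve)
mag_az = 319.4 - -21.7 = 341.1 degrees

341.1 degrees


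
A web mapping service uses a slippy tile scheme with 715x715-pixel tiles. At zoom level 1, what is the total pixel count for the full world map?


tiles per axis = 2^1 = 2
total tiles = 2^2 = 4
pixels per axis = 2 * 715 = 1430
total pixels = 1430^2 = 2044900

2044900 pixels


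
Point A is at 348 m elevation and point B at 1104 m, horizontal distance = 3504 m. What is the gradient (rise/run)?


gradient = (1104 - 348) / 3504 = 756 / 3504 = 0.2158

0.2158


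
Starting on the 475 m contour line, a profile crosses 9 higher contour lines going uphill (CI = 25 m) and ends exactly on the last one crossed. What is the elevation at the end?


elevation = 475 + 9 * 25 = 700 m

700 m


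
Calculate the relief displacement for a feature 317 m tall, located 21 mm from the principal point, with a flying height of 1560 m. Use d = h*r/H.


d = h * r / H = 317 * 21 / 1560 = 4.27 mm

4.27 mm


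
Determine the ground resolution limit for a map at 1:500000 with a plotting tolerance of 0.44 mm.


ground = 0.44 mm * 500000 / 1000 = 220.0 m

220.0 m


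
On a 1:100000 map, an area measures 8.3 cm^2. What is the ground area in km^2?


ground_area = 8.3 * (100000/100)^2 = 8300000.0 m^2 = 8.3 km^2

8.3 km^2


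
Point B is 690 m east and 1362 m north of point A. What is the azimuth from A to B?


az = atan2(690, 1362) = 26.9 deg
adjusted to 0-360: 26.9 degrees

26.9 degrees


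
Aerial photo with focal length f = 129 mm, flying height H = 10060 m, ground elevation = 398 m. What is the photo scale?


scale = f / (H - h) = 129 mm / 9662 m = 129 / 9662000 = 1:74899

1:74899


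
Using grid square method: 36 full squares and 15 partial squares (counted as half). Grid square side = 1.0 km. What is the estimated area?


effective squares = 36 + 15 * 0.5 = 43.5
area = 43.5 * 1.0 = 43.5 km^2

43.5 km^2


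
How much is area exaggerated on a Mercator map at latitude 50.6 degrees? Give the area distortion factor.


area_distortion = 1/cos^2(50.6) = 2.482

2.482


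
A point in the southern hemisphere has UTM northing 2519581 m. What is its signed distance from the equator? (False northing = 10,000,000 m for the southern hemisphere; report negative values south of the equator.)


For southern: actual = 2519581 - 10000000 = -7480419 m

-7480419 m


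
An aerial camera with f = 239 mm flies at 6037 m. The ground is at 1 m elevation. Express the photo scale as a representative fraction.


scale = f / (H - h) = 239 mm / 6036 m = 239 / 6036000 = 1:25255

1:25255


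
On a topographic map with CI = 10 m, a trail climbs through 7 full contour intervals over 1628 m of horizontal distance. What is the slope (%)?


elevation change = 7 * 10 = 70 m
slope = 70 / 1628 * 100 = 4.3%

4.3%


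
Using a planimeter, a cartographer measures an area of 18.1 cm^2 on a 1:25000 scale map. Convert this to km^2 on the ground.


ground_area = 18.1 * (25000/100)^2 = 1131250.0 m^2 = 1.13125 km^2 ≈ 1.131 km^2

1.131 km^2


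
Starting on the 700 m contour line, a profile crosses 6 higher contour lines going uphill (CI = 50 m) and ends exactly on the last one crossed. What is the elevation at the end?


elevation = 700 + 6 * 50 = 1000 m

1000 m


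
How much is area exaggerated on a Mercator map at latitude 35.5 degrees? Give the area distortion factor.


area_distortion = 1/cos^2(35.5) = 1.509

1.509


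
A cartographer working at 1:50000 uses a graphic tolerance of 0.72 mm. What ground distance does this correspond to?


ground = 0.72 mm * 50000 / 1000 = 36.0 m

36.0 m


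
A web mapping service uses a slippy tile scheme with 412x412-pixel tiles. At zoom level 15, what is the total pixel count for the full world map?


tiles per axis = 2^15 = 32768
total tiles = 32768^2 = 1073741824
pixels per axis = 32768 * 412 = 13500416
total pixels = 13500416^2 = 182261232173056

182261232173056 pixels


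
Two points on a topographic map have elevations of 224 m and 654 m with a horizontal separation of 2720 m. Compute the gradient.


gradient = (654 - 224) / 2720 = 430 / 2720 = 0.1581

0.1581


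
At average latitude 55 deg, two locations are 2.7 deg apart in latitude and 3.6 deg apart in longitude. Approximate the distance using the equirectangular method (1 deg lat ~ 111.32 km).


dlat_km = 2.7 * 111.32 = 300.564
dlon_km = 3.6 * 111.32 * cos(55) ≈ 229.862
dist = sqrt(300.564^2 + 229.862^2) ≈ 378.4 km

378.4 km


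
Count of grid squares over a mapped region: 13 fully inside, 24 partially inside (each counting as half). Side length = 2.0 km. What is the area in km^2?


effective squares = 13 + 24 * 0.5 = 25.0
area = 25.0 * 4.0 = 100.0 km^2

100.0 km^2


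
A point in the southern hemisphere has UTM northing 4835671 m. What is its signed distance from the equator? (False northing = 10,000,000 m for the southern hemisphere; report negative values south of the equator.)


For southern: actual = 4835671 - 10000000 = -5164329 m

-5164329 m


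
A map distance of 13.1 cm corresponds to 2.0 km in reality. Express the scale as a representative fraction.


ground = 2.0 km = 200000 cm; RF denominator = ground / map = 200000 / 13.1 ≈ 15267; RF = 1:15267

1:15267


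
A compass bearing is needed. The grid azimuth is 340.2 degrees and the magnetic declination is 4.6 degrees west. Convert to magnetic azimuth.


magnetic azimuth = grid azimuth - declination (east +ve)
mag_az = 340.2 - -4.6 = 344.8 degrees

344.8 degrees


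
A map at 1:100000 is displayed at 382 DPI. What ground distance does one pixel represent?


pixel_cm = 2.54 / 382 ≈ 0.006649 cm
ground = pixel_cm * 100000 / 100 = 2.54 * 100000 / (382 * 100) = 254000 / 38200 ≈ 6.65 m

6.65 m


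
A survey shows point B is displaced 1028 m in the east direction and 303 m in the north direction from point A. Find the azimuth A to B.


az = atan2(1028, 303) = 73.6 deg
adjusted to 0-360: 73.6 degrees

73.6 degrees


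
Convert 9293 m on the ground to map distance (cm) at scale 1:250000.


map_cm = 9293 * 100 / 250000 = 3.7172 cm ≈ 3.72 cm

3.72 cm


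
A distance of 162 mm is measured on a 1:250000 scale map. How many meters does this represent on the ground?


ground = 162 mm * 250000 / 1000 = 40500.0 m

40500.0 m


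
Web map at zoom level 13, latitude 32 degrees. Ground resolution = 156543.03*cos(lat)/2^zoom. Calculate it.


res = 156543.03 * cos(32) / 2^13 = 156543.03 * 0.8480481 / 8192 = 16.21 m/pixel

16.21 m/pixel


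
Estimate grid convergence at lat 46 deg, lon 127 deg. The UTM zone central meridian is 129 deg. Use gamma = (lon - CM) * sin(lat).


gamma = (127 - 129) * sin(46) = -2 * 0.71934 = -1.439 degrees

-1.439 degrees


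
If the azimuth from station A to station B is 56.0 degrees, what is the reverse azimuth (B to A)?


back azimuth = (56.0 + 180) mod 360 = 236.0 degrees

236.0 degrees


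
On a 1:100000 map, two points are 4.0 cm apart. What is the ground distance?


ground = 4.0 cm * 100000 / 100 = 4000.0 m = 4.0 km

4.0 km


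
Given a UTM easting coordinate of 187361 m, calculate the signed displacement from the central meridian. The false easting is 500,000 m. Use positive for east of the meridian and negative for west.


displacement = 187361 - 500000 = -312639 m

-312639 m


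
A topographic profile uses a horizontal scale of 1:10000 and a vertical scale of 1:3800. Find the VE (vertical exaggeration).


VE = horizontal_scale / vertical_scale = 10000 / 3800 ≈ 2.6

2.6x


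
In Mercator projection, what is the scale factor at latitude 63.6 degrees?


SF = 1 / cos(63.6) = 1 / 0.444635 = 2.249

2.249


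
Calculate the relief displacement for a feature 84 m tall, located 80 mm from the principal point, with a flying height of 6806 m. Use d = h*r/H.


d = h * r / H = 84 * 80 / 6806 = 0.99 mm

0.99 mm


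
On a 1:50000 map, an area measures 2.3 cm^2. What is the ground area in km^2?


ground_area = 2.3 * (50000/100)^2 = 575000.0 m^2 = 0.575 km^2

0.575 km^2


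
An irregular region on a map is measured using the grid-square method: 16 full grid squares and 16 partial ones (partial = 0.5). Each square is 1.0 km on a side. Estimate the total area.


effective squares = 16 + 16 * 0.5 = 24.0
area = 24.0 * 1.0 = 24.0 km^2

24.0 km^2


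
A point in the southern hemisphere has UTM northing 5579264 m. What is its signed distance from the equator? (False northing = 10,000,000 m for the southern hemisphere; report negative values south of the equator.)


For southern: actual = 5579264 - 10000000 = -4420736 m

-4420736 m


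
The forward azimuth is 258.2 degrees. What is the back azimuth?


back azimuth = (258.2 + 180) mod 360 = 78.2 degrees

78.2 degrees


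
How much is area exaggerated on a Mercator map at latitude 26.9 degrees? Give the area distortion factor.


area_distortion = 1/cos^2(26.9) = 1.257

1.257


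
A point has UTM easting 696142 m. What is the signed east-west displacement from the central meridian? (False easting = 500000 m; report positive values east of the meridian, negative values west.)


displacement = 696142 - 500000 = 196142 m

196142 m


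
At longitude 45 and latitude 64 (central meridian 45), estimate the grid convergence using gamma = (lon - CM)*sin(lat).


gamma = (45 - 45) * sin(64) = 0 * 0.898794 = 0.0 degrees

0.0 degrees


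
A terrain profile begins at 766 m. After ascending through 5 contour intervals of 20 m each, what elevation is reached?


elevation = 766 + 5 * 20 = 866 m

866 m


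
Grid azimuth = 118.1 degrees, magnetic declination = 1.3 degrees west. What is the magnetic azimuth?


magnetic azimuth = grid azimuth - declination (east +ve)
mag_az = 118.1 - -1.3 = 119.4 degrees

119.4 degrees


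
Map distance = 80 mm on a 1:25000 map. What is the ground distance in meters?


ground = 80 mm * 25000 / 1000 = 2000.0 m

2000.0 m


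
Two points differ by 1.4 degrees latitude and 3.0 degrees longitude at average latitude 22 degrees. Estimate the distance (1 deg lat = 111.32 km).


dlat_km = 1.4 * 111.32 = 155.848
dlon_km = 3.0 * 111.32 * cos(22) ≈ 309.642
dist = sqrt(155.848^2 + 309.642^2) ≈ 346.7 km

346.7 km


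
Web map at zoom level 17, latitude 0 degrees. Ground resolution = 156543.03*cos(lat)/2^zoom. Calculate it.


res = 156543.03 * cos(0) / 2^17 = 156543.03 * 1.0 / 131072 = 1.19 m/pixel

1.19 m/pixel


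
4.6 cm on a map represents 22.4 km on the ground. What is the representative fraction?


ground = 22.4 km = 2240000 cm; RF denominator = ground / map = 2240000 / 4.6 ≈ 486957; RF = 1:486957

1:486957


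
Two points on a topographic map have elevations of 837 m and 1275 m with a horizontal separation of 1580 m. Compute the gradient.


gradient = (1275 - 837) / 1580 = 438 / 1580 = 0.2772

0.2772


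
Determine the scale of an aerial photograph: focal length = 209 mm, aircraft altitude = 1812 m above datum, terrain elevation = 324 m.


scale = f / (H - h) = 209 mm / 1488 m = 209 / 1488000 = 1:7120

1:7120


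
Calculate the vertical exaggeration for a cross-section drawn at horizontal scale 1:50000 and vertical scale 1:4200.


VE = horizontal_scale / vertical_scale = 50000 / 4200 ≈ 11.9

11.9x


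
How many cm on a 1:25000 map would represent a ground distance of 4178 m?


map_cm = 4178 * 100 / 25000 = 16.712 cm ≈ 16.71 cm

16.71 cm


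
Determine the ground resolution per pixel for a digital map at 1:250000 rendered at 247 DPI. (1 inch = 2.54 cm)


pixel_cm = 2.54 / 247 ≈ 0.010283 cm
ground = pixel_cm * 250000 / 100 = 2.54 * 250000 / (247 * 100) = 635000 / 24700 ≈ 25.71 m

25.71 m


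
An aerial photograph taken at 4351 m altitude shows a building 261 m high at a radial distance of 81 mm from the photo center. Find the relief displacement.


d = h * r / H = 261 * 81 / 4351 = 4.86 mm

4.86 mm


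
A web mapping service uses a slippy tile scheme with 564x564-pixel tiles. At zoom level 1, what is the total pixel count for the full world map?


tiles per axis = 2^1 = 2
total tiles = 2^2 = 4
pixels per axis = 2 * 564 = 1128
total pixels = 1128^2 = 1272384

1272384 pixels


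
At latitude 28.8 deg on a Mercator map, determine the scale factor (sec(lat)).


SF = 1 / cos(28.8) = 1 / 0.876307 = 1.141

1.141


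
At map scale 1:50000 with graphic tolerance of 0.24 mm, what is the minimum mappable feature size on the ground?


ground = 0.24 mm * 50000 / 1000 = 12.0 m

12.0 m


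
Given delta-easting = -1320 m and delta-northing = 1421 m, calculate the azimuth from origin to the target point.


az = atan2(-1320, 1421) = -42.9 deg
adjusted to 0-360: 317.1 degrees

317.1 degrees


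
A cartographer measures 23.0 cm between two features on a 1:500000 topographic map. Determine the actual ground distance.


ground = 23.0 cm * 500000 / 100 = 115000.0 m = 115.0 km

115.0 km


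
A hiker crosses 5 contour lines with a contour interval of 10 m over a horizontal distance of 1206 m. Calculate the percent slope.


elevation change = 5 * 10 = 50 m
slope = 50 / 1206 * 100 = 4.1%

4.1%


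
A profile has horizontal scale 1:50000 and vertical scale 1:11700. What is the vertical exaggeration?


VE = horizontal_scale / vertical_scale = 50000 / 11700 ≈ 4.3

4.3x


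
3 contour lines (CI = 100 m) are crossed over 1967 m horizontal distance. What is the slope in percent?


elevation change = 3 * 100 = 300 m
slope = 300 / 1967 * 100 = 15.3%

15.3%


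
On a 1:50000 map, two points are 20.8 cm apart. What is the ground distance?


ground = 20.8 cm * 50000 / 100 = 10400.0 m = 10.4 km

10.4 km


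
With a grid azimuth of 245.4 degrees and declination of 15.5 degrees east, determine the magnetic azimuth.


magnetic azimuth = grid azimuth - declination (east +ve)
mag_az = 245.4 - 15.5 = 229.9 degrees

229.9 degrees


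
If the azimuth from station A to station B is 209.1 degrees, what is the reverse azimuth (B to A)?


back azimuth = (209.1 + 180) mod 360 = 29.1 degrees

29.1 degrees


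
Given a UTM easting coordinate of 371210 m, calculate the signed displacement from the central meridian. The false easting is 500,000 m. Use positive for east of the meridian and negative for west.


displacement = 371210 - 500000 = -128790 m

-128790 m


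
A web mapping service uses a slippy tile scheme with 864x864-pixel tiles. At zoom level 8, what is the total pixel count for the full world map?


tiles per axis = 2^8 = 256
total tiles = 256^2 = 65536
pixels per axis = 256 * 864 = 221184
total pixels = 221184^2 = 48922361856

48922361856 pixels


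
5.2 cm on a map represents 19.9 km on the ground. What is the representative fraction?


ground = 19.9 km = 1990000 cm; RF denominator = ground / map = 1990000 / 5.2 ≈ 382692; RF = 1:382692

1:382692


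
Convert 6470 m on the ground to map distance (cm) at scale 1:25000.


map_cm = 6470 * 100 / 25000 = 25.88 cm

25.88 cm


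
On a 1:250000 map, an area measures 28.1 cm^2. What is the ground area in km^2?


ground_area = 28.1 * (250000/100)^2 = 175625000.0 m^2 = 175.625 km^2

175.625 km^2


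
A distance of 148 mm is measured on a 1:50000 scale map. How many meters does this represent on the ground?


ground = 148 mm * 50000 / 1000 = 7400.0 m

7400.0 m


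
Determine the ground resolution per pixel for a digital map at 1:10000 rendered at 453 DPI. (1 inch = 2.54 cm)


pixel_cm = 2.54 / 453 ≈ 0.005607 cm
ground = pixel_cm * 10000 / 100 = 2.54 * 10000 / (453 * 100) = 25400 / 45300 ≈ 0.56 m

0.56 m


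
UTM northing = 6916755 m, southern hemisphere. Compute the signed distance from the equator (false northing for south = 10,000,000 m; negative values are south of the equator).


For southern: actual = 6916755 - 10000000 = -3083245 m

-3083245 m


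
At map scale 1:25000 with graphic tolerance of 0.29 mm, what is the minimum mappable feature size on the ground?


ground = 0.29 mm * 25000 / 1000 = 7.25 m

7.25 m


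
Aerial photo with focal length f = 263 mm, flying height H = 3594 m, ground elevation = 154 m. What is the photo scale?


scale = f / (H - h) = 263 mm / 3440 m = 263 / 3440000 = 1:13080

1:13080


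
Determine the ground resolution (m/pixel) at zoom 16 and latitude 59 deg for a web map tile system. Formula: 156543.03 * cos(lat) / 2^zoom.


res = 156543.03 * cos(59) / 2^16 = 156543.03 * 0.51503807 / 65536 = 1.23 m/pixel

1.23 m/pixel


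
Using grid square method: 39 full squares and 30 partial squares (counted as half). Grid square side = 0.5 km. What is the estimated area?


effective squares = 39 + 30 * 0.5 = 54.0
area = 54.0 * 0.25 = 13.5 km^2

13.5 km^2


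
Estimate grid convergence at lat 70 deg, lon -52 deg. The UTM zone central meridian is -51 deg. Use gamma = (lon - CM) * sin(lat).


gamma = (-52 - -51) * sin(70) = -1 * 0.939693 = -0.94 degrees

-0.94 degrees


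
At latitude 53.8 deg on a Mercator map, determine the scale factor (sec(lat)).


SF = 1 / cos(53.8) = 1 / 0.590606 = 1.693

1.693


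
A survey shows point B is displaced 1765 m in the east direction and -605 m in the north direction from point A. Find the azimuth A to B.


az = atan2(1765, -605) = 108.9 deg
adjusted to 0-360: 108.9 degrees

108.9 degrees


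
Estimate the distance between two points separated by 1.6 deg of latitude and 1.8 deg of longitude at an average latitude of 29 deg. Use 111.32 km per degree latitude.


dlat_km = 1.6 * 111.32 = 178.112
dlon_km = 1.8 * 111.32 * cos(29) ≈ 175.253
dist = sqrt(178.112^2 + 175.253^2) ≈ 249.9 km

249.9 km


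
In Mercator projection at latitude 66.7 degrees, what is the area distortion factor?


area_distortion = 1/cos^2(66.7) = 6.392

6.392


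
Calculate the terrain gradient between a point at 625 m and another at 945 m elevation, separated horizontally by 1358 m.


gradient = (945 - 625) / 1358 = 320 / 1358 = 0.2356

0.2356


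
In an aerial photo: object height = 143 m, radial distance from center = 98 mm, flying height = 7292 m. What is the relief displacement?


d = h * r / H = 143 * 98 / 7292 = 1.92 mm

1.92 mm


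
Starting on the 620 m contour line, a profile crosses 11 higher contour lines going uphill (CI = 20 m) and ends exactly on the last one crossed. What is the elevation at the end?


elevation = 620 + 11 * 20 = 840 m

840 m


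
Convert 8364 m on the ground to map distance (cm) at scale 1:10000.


map_cm = 8364 * 100 / 10000 = 83.64 cm

83.64 cm


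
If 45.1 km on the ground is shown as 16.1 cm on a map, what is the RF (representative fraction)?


ground = 45.1 km = 4510000 cm; RF denominator = ground / map = 4510000 / 16.1 ≈ 280124; RF = 1:280124

1:280124


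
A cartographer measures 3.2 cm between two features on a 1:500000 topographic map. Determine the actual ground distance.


ground = 3.2 cm * 500000 / 100 = 16000.0 m = 16.0 km

16.0 km


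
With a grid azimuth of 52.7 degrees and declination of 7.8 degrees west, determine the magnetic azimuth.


magnetic azimuth = grid azimuth - declination (east +ve)
mag_az = 52.7 - -7.8 = 60.5 degrees

60.5 degrees


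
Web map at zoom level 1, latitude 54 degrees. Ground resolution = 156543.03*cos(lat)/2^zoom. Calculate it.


res = 156543.03 * cos(54) / 2^1 = 156543.03 * 0.58778525 / 2 = 46006.84 m/pixel

46006.84 m/pixel


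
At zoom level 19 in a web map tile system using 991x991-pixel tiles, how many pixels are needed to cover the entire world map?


tiles per axis = 2^19 = 524288
total tiles = 524288^2 = 274877906944
pixels per axis = 524288 * 991 = 519569408
total pixels = 519569408^2 = 269952369729470464

269952369729470464 pixels


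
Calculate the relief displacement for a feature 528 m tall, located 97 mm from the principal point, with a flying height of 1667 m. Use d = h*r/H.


d = h * r / H = 528 * 97 / 1667 = 30.72 mm

30.72 mm


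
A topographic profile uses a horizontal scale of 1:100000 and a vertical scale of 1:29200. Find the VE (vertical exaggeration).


VE = horizontal_scale / vertical_scale = 100000 / 29200 ≈ 3.4

3.4x


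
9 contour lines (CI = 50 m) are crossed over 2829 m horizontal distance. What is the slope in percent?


elevation change = 9 * 50 = 450 m
slope = 450 / 2829 * 100 = 15.9%

15.9%


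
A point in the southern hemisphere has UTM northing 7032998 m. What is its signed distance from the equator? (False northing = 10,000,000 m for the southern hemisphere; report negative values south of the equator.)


For southern: actual = 7032998 - 10000000 = -2967002 m

-2967002 m


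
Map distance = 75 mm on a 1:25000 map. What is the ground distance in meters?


ground = 75 mm * 25000 / 1000 = 1875.0 m

1875.0 m


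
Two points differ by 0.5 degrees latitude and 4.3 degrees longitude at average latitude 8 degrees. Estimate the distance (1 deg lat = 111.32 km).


dlat_km = 0.5 * 111.32 = 55.66
dlon_km = 4.3 * 111.32 * cos(8) ≈ 474.018
dist = sqrt(55.66^2 + 474.018^2) ≈ 477.3 km

477.3 km


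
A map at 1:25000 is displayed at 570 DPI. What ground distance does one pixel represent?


pixel_cm = 2.54 / 570 ≈ 0.004456 cm
ground = pixel_cm * 25000 / 100 = 2.54 * 25000 / (570 * 100) = 63500 / 57000 ≈ 1.11 m

1.11 m


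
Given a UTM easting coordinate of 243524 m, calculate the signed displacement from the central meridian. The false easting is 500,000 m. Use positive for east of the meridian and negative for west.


displacement = 243524 - 500000 = -256476 m

-256476 m


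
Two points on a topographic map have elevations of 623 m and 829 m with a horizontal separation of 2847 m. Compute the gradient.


gradient = (829 - 623) / 2847 = 206 / 2847 = 0.0724

0.0724


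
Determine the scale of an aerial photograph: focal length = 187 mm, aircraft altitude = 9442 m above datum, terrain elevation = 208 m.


scale = f / (H - h) = 187 mm / 9234 m = 187 / 9234000 = 1:49380

1:49380


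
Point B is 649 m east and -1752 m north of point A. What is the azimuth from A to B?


az = atan2(649, -1752) = 159.7 deg
adjusted to 0-360: 159.7 degrees

159.7 degrees


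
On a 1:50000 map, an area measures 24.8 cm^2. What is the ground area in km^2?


ground_area = 24.8 * (50000/100)^2 = 6200000.0 m^2 = 6.2 km^2

6.2 km^2


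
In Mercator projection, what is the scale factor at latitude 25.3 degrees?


SF = 1 / cos(25.3) = 1 / 0.904083 = 1.106

1.106


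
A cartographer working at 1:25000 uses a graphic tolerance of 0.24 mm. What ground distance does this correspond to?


ground = 0.24 mm * 25000 / 1000 = 6.0 m

6.0 m


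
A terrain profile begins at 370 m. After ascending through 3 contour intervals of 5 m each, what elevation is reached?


elevation = 370 + 3 * 5 = 385 m

385 m


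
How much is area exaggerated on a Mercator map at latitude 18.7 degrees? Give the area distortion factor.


area_distortion = 1/cos^2(18.7) = 1.115

1.115


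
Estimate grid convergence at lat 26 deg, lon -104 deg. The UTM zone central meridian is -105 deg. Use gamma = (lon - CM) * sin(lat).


gamma = (-104 - -105) * sin(26) = 1 * 0.438371 = 0.438 degrees

0.438 degrees


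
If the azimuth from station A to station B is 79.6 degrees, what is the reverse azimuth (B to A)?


back azimuth = (79.6 + 180) mod 360 = 259.6 degrees

259.6 degrees


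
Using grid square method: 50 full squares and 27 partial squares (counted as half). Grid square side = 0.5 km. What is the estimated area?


effective squares = 50 + 27 * 0.5 = 63.5
area = 63.5 * 0.25 = 15.875 km^2

15.875 km^2


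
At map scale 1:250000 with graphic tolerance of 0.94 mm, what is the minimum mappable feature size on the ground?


ground = 0.94 mm * 250000 / 1000 = 235.0 m

235.0 m


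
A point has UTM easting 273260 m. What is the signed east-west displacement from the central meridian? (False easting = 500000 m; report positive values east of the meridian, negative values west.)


displacement = 273260 - 500000 = -226740 m

-226740 m


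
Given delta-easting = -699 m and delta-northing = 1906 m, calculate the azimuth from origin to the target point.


az = atan2(-699, 1906) = -20.1 deg
adjusted to 0-360: 339.9 degrees

339.9 degrees


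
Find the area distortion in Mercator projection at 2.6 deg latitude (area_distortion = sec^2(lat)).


area_distortion = 1/cos^2(2.6) = 1.002

1.002


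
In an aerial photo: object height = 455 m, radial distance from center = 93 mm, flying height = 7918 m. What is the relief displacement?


d = h * r / H = 455 * 93 / 7918 = 5.34 mm

5.34 mm


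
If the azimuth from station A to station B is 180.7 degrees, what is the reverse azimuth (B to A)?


back azimuth = (180.7 + 180) mod 360 = 0.7 degrees

0.7 degrees


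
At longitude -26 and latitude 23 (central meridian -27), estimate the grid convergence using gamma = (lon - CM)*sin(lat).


gamma = (-26 - -27) * sin(23) = 1 * 0.390731 = 0.391 degrees

0.391 degrees


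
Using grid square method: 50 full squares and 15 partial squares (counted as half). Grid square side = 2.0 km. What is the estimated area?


effective squares = 50 + 15 * 0.5 = 57.5
area = 57.5 * 4.0 = 230.0 km^2

230.0 km^2


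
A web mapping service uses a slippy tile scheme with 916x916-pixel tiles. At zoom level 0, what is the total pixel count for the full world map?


tiles per axis = 2^0 = 1
total tiles = 1^2 = 1
pixels per axis = 1 * 916 = 916
total pixels = 916^2 = 839056

839056 pixels


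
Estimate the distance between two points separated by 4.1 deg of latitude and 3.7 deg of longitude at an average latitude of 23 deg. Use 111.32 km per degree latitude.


dlat_km = 4.1 * 111.32 = 456.412
dlon_km = 3.7 * 111.32 * cos(23) ≈ 379.141
dist = sqrt(456.412^2 + 379.141^2) ≈ 593.3 km

593.3 km


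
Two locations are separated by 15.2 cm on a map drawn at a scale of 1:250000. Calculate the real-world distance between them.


ground = 15.2 cm * 250000 / 100 = 38000.0 m = 38.0 km

38.0 km


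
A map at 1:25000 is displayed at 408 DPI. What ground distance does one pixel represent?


pixel_cm = 2.54 / 408 ≈ 0.006225 cm
ground = pixel_cm * 25000 / 100 = 2.54 * 25000 / (408 * 100) = 63500 / 40800 ≈ 1.56 m

1.56 m


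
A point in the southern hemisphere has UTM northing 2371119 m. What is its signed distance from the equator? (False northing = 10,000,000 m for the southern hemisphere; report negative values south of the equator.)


For southern: actual = 2371119 - 10000000 = -7628881 m

-7628881 m


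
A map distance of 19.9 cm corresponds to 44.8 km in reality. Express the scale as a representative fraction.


ground = 44.8 km = 4480000 cm; RF denominator = ground / map = 4480000 / 19.9 ≈ 225126; RF = 1:225126

1:225126


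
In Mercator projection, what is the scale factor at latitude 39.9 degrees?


SF = 1 / cos(39.9) = 1 / 0.767165 = 1.304

1.304


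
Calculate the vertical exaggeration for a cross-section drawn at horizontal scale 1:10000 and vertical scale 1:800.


VE = horizontal_scale / vertical_scale = 10000 / 800 = 12.5

12.5x


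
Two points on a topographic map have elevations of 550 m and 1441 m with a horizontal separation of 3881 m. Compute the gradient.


gradient = (1441 - 550) / 3881 = 891 / 3881 = 0.2296

0.2296


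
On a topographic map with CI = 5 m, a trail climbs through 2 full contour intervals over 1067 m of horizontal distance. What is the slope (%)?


elevation change = 2 * 5 = 10 m
slope = 10 / 1067 * 100 = 0.9%

0.9%


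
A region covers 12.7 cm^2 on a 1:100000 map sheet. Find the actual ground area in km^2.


ground_area = 12.7 * (100000/100)^2 = 12700000.0 m^2 = 12.7 km^2

12.7 km^2


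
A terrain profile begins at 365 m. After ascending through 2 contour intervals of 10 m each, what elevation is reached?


elevation = 365 + 2 * 10 = 385 m

385 m


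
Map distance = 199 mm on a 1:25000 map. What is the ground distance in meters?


ground = 199 mm * 25000 / 1000 = 4975.0 m

4975.0 m


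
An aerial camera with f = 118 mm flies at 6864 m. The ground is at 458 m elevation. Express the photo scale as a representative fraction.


scale = f / (H - h) = 118 mm / 6406 m = 118 / 6406000 = 1:54288

1:54288


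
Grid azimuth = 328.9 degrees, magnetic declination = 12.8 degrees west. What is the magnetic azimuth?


magnetic azimuth = grid azimuth - declination (east +ve)
mag_az = 328.9 - -12.8 = 341.7 degrees

341.7 degrees


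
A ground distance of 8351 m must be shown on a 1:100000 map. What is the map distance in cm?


map_cm = 8351 * 100 / 100000 = 8.351 cm ≈ 8.35 cm

8.35 cm
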